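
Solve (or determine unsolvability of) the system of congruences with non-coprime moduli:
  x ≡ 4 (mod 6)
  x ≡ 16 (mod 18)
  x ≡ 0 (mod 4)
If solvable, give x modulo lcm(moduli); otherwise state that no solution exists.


Moduli 6, 18, 4 are not pairwise coprime, so CRT works modulo lcm(m_i) when all pairwise compatibility conditions hold.
Pairwise compatibility: gcd(m_i, m_j) must divide a_i - a_j for every pair.
Merge one congruence at a time:
  Start: x ≡ 4 (mod 6).
  Combine with x ≡ 16 (mod 18): gcd(6, 18) = 6; 16 - 4 = 12, which IS divisible by 6, so compatible.
    Write x = 4 + 6·t and substitute into x ≡ 16 (mod 18): 6·t ≡ 16 − 4 = 12 (mod 18).
    Divide the congruence (and modulus) by g = 6: 1·t ≡ 2 (mod 3).
    So t ≡ 2 (mod 3).
    Then x = 4 + 6·2 = 16, valid modulo lcm(6, 18) = 18: x ≡ 16 (mod 18).
  Combine with x ≡ 0 (mod 4): gcd(18, 4) = 2; 0 - 16 = -16, which IS divisible by 2, so compatible.
    Write x = 16 + 18·t and substitute into x ≡ 0 (mod 4): 18·t ≡ 0 − 16 = -16 (mod 4).
    Divide the congruence (and modulus) by g = 2: 9·t ≡ -8 (mod 2).
    Reduce coefficients mod 2: 1·t ≡ 0 (mod 2).
    So t ≡ 0 (mod 2).
    Then x = 16 + 18·0 = 16, valid modulo lcm(18, 4) = 36: x ≡ 16 (mod 36).
Verify: 16 mod 6 = 4, 16 mod 18 = 16, 16 mod 4 = 0.

x ≡ 16 (mod 36).


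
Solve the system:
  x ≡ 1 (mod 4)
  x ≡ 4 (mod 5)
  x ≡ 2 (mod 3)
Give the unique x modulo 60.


Moduli 4, 5, 3 are pairwise coprime; by CRT there is a unique solution modulo M = 4 · 5 · 3 = 60.
Solve pairwise, accumulating the modulus:
  Start with x ≡ 1 (mod 4).
  Combine with x ≡ 4 (mod 5): since gcd(4, 5) = 1, we get a unique residue mod 20.
    Write x = 1 + 4·t and substitute into x ≡ 4 (mod 5): 4·t ≡ 4 − 1 = 3 (mod 5).
    The inverse of 4 mod 5 is 4 (since 4·4 = 16 = 3·5 + 1), so t ≡ 4·3 = 12 ≡ 2 (mod 5).
    Then x = 1 + 4·2 = 9, valid modulo lcm(4, 5) = 20: x ≡ 9 (mod 20).
  Combine with x ≡ 2 (mod 3): since gcd(20, 3) = 1, we get a unique residue mod 60.
    Write x = 9 + 20·t and substitute into x ≡ 2 (mod 3): 20·t ≡ 2 − 9 = -7 (mod 3).
    Reduce coefficients mod 3: 2·t ≡ 2 (mod 3).
    The inverse of 2 mod 3 is 2 (since 2·2 = 4 = 1·3 + 1), so t ≡ 2·2 = 4 ≡ 1 (mod 3).
    Then x = 9 + 20·1 = 29, valid modulo lcm(20, 3) = 60: x ≡ 29 (mod 60).
Verify: 29 mod 4 = 1 ✓, 29 mod 5 = 4 ✓, 29 mod 3 = 2 ✓.

x ≡ 29 (mod 60).


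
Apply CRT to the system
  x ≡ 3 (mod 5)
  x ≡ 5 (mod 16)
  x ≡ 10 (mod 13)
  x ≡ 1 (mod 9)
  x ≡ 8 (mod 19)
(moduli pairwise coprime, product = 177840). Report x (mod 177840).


Product of moduli M = 5 · 16 · 13 · 9 · 19 = 177840.
Merge one congruence at a time:
  Start: x ≡ 3 (mod 5).
  Combine with x ≡ 5 (mod 16); new modulus lcm = 80.
    Write x = 3 + 5·t and substitute into x ≡ 5 (mod 16): 5·t ≡ 5 − 3 = 2 (mod 16).
    The inverse of 5 mod 16 is 13 (since 5·13 = 65 = 4·16 + 1), so t ≡ 13·2 = 26 ≡ 10 (mod 16).
    Then x = 3 + 5·10 = 53, valid modulo lcm(5, 16) = 80: x ≡ 53 (mod 80).
  Combine with x ≡ 10 (mod 13); new modulus lcm = 1040.
    Write x = 53 + 80·t and substitute into x ≡ 10 (mod 13): 80·t ≡ 10 − 53 = -43 (mod 13).
    Reduce coefficients mod 13: 2·t ≡ 9 (mod 13).
    The inverse of 2 mod 13 is 7 (since 2·7 = 14 = 1·13 + 1), so t ≡ 7·9 = 63 ≡ 11 (mod 13).
    Then x = 53 + 80·11 = 933, valid modulo lcm(80, 13) = 1040: x ≡ 933 (mod 1040).
  Combine with x ≡ 1 (mod 9); new modulus lcm = 9360.
    Write x = 933 + 1040·t and substitute into x ≡ 1 (mod 9): 1040·t ≡ 1 − 933 = -932 (mod 9).
    Reduce coefficients mod 9: 5·t ≡ 4 (mod 9).
    The inverse of 5 mod 9 is 2 (since 5·2 = 10 = 1·9 + 1), so t ≡ 2·4 = 8 ≡ 8 (mod 9).
    Then x = 933 + 1040·8 = 9253, valid modulo lcm(1040, 9) = 9360: x ≡ 9253 (mod 9360).
  Combine with x ≡ 8 (mod 19); new modulus lcm = 177840.
    Write x = 9253 + 9360·t and substitute into x ≡ 8 (mod 19): 9360·t ≡ 8 − 9253 = -9245 (mod 19).
    Reduce coefficients mod 19: 12·t ≡ 8 (mod 19).
    The inverse of 12 mod 19 is 8 (since 12·8 = 96 = 5·19 + 1), so t ≡ 8·8 = 64 ≡ 7 (mod 19).
    Then x = 9253 + 9360·7 = 74773, valid modulo lcm(9360, 19) = 177840: x ≡ 74773 (mod 177840).
Verify against each original: 74773 mod 5 = 3, 74773 mod 16 = 5, 74773 mod 13 = 10, 74773 mod 9 = 1, 74773 mod 19 = 8.

x ≡ 74773 (mod 177840).


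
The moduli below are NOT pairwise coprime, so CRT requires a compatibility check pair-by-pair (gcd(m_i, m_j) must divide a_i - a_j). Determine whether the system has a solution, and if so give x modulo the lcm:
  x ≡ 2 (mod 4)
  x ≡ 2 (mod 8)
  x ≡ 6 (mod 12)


Moduli 4, 8, 12 are not pairwise coprime, so CRT works modulo lcm(m_i) when all pairwise compatibility conditions hold.
Pairwise compatibility: gcd(m_i, m_j) must divide a_i - a_j for every pair.
Merge one congruence at a time:
  Start: x ≡ 2 (mod 4).
  Combine with x ≡ 2 (mod 8): gcd(4, 8) = 4; 2 - 2 = 0, which IS divisible by 4, so compatible.
    Write x = 2 + 4·t and substitute into x ≡ 2 (mod 8): 4·t ≡ 2 − 2 = 0 (mod 8).
    Divide the congruence (and modulus) by g = 4: 1·t ≡ 0 (mod 2).
    So t ≡ 0 (mod 2).
    Then x = 2 + 4·0 = 2, valid modulo lcm(4, 8) = 8: x ≡ 2 (mod 8).
  Combine with x ≡ 6 (mod 12): gcd(8, 12) = 4; 6 - 2 = 4, which IS divisible by 4, so compatible.
    Write x = 2 + 8·t and substitute into x ≡ 6 (mod 12): 8·t ≡ 6 − 2 = 4 (mod 12).
    Divide the congruence (and modulus) by g = 4: 2·t ≡ 1 (mod 3).
    The inverse of 2 mod 3 is 2 (since 2·2 = 4 = 1·3 + 1), so t ≡ 2·1 = 2 ≡ 2 (mod 3).
    Then x = 2 + 8·2 = 18, valid modulo lcm(8, 12) = 24: x ≡ 18 (mod 24).
Verify: 18 mod 4 = 2, 18 mod 8 = 2, 18 mod 12 = 6.

x ≡ 18 (mod 24).


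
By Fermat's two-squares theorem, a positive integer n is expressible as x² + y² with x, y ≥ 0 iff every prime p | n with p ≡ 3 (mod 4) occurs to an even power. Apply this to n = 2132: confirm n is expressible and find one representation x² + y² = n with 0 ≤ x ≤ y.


Step 1: Factor n = 2132 = 2^2 · 13 · 41.
Step 2: Check the mod-4 condition on each prime factor: 2 = 2 (special); 13 ≡ 1 (mod 4), exponent 1; 41 ≡ 1 (mod 4), exponent 1.
All primes ≡ 3 (mod 4) appear to even exponent (or don't appear), so by the two-squares theorem n IS expressible as a sum of two squares.
Step 3: Build a representation. Group n = k² · m with k = 2 and m = 13 · 41 = 533 (a product of primes ≡ 1 (mod 4)); a representation of m scales to one of n via (k·x)² + (k·y)² = k²(x² + y²). Each prime p ≡ 1 (mod 4) is itself a sum of two squares; find a² by testing p − a² for a perfect square:
  13: 13 − 1² = 12, 13 − 2² = 9 = 3² ⇒ 13 = 2² + 3².
  41: 41 − 1² = 40, 41 − 2² = 37, 41 − 3² = 32, 41 − 4² = 25 = 5² ⇒ 41 = 4² + 5².
  Combine using the Brahmagupta–Fibonacci identity (a² + b²)(c² + d²) = (ac − bd)² + (ad + bc)² = (ac + bd)² + (ad − bc)²:
  13 · 41 = 533: from (2² + 3²)(4² + 5²), take (2·4 − 3·5, 2·5 + 3·4) = (8 − 15, 10 + 12) = (-7, 22); dropping signs (only squares matter) gives (7, 22); check 7² + 22² = 49 + 484 = 533 ✓.
  Scale by k = 2: (2·7, 2·22) = (14, 44).
Step 4: Order so x ≤ y and verify: 14² + 44² = 196 + 1936 = 2132 = n. ✓

n = 2132 = 14² + 44² (one valid representation with x ≤ y).


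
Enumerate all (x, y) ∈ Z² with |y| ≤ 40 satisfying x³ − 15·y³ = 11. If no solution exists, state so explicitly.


The equation is x³ - 15y³ = 11. For fixed y, x³ = 15·y³ + 11, so a solution requires the RHS to be a perfect cube.
Strategy: iterate y from -40 to 40, compute RHS = 15·y³ + 11, and check whether it is a (positive or negative) perfect cube.
Check small values of y:
  y = 0: RHS = 11 is not a perfect cube.
  y = 1: RHS = 26 is not a perfect cube.
  y = -1: RHS = -4 is not a perfect cube.
  y = 2: RHS = 131 is not a perfect cube.
  y = -2: RHS = -109 is not a perfect cube.
  y = 3: RHS = 416 is not a perfect cube.
  y = -3: RHS = -394 is not a perfect cube.
Continuing the search up to |y| = 40 finds no solutions either.
No (x, y) in the scanned range satisfies the equation.

No integer solutions with |y| ≤ 40.


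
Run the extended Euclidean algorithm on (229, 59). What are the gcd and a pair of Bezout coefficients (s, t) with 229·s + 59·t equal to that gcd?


Euclidean algorithm on (229, 59) — divide until remainder is 0:
  229 = 3 · 59 + 52
  59 = 1 · 52 + 7
  52 = 7 · 7 + 3
  7 = 2 · 3 + 1
  3 = 3 · 1 + 0
gcd(229, 59) = 1.
Track Bezout coefficients alongside the remainders: start with r₀ = 229 = a·1 + b·0 (s = 1, t = 0) and r₁ = 59 = a·0 + b·1 (s = 0, t = 1); each new remainder r_{k+1} = r_{k-1} − q_k·r_k inherits s_{k+1} = s_{k-1} − q_k·s_k, t_{k+1} = t_{k-1} − q_k·t_k, so r_k = a·s_k + b·t_k at every step:
  q = 3: r = 52, s = 1 − 3·0 = 1, t = 0 − 3·1 = -3  (check: 229·1 + 59·(-3) = 52)
  q = 1: r = 7, s = 0 − 1·1 = -1, t = 1 − 1·(-3) = 4  (check: 229·(-1) + 59·4 = 7)
  q = 7: r = 3, s = 1 − 7·(-1) = 8, t = -3 − 7·4 = -31  (check: 229·8 + 59·(-31) = 3)
  q = 2: r = 1, s = -1 − 2·8 = -17, t = 4 − 2·(-31) = 66  (check: 229·(-17) + 59·66 = 1)
The row with r = 1 (the gcd) gives the Bezout coefficients s = -17, t = 66.
Result: 229 · (-17) + 59 · (66) = 1.

gcd(229, 59) = 1; s = -17, t = 66 (check: 229·(-17) + 59·66 = 1).


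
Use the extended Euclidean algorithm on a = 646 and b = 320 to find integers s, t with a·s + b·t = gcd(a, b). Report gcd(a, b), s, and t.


Euclidean algorithm on (646, 320) — divide until remainder is 0:
  646 = 2 · 320 + 6
  320 = 53 · 6 + 2
  6 = 3 · 2 + 0
gcd(646, 320) = 2.
Track Bezout coefficients alongside the remainders: start with r₀ = 646 = a·1 + b·0 (s = 1, t = 0) and r₁ = 320 = a·0 + b·1 (s = 0, t = 1); each new remainder r_{k+1} = r_{k-1} − q_k·r_k inherits s_{k+1} = s_{k-1} − q_k·s_k, t_{k+1} = t_{k-1} − q_k·t_k, so r_k = a·s_k + b·t_k at every step:
  q = 2: r = 6, s = 1 − 2·0 = 1, t = 0 − 2·1 = -2  (check: 646·1 + 320·(-2) = 6)
  q = 53: r = 2, s = 0 − 53·1 = -53, t = 1 − 53·(-2) = 107  (check: 646·(-53) + 320·107 = 2)
The row with r = 2 (the gcd) gives the Bezout coefficients s = -53, t = 107.
Result: 646 · (-53) + 320 · (107) = 2.

gcd(646, 320) = 2; s = -53, t = 107 (check: 646·(-53) + 320·107 = 2).


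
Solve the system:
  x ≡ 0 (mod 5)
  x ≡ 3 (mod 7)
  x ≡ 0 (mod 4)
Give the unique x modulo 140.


Moduli 5, 7, 4 are pairwise coprime; by CRT there is a unique solution modulo M = 5 · 7 · 4 = 140.
Solve pairwise, accumulating the modulus:
  Start with x ≡ 0 (mod 5).
  Combine with x ≡ 3 (mod 7): since gcd(5, 7) = 1, we get a unique residue mod 35.
    Write x = 0 + 5·t and substitute into x ≡ 3 (mod 7): 5·t ≡ 3 − 0 = 3 (mod 7).
    The inverse of 5 mod 7 is 3 (since 5·3 = 15 = 2·7 + 1), so t ≡ 3·3 = 9 ≡ 2 (mod 7).
    Then x = 0 + 5·2 = 10, valid modulo lcm(5, 7) = 35: x ≡ 10 (mod 35).
  Combine with x ≡ 0 (mod 4): since gcd(35, 4) = 1, we get a unique residue mod 140.
    Write x = 10 + 35·t and substitute into x ≡ 0 (mod 4): 35·t ≡ 0 − 10 = -10 (mod 4).
    Reduce coefficients mod 4: 3·t ≡ 2 (mod 4).
    The inverse of 3 mod 4 is 3 (since 3·3 = 9 = 2·4 + 1), so t ≡ 3·2 = 6 ≡ 2 (mod 4).
    Then x = 10 + 35·2 = 80, valid modulo lcm(35, 4) = 140: x ≡ 80 (mod 140).
Verify: 80 mod 5 = 0 ✓, 80 mod 7 = 3 ✓, 80 mod 4 = 0 ✓.

x ≡ 80 (mod 140).


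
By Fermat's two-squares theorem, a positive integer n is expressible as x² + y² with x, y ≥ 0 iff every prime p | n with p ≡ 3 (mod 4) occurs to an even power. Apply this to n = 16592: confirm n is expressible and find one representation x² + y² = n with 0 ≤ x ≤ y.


Step 1: Factor n = 16592 = 2^4 · 17 · 61.
Step 2: Check the mod-4 condition on each prime factor: 2 = 2 (special); 17 ≡ 1 (mod 4), exponent 1; 61 ≡ 1 (mod 4), exponent 1.
All primes ≡ 3 (mod 4) appear to even exponent (or don't appear), so by the two-squares theorem n IS expressible as a sum of two squares.
Step 3: Build a representation. Group n = k² · m with k = 4 and m = 17 · 61 = 1037 (a product of primes ≡ 1 (mod 4)); a representation of m scales to one of n via (k·x)² + (k·y)² = k²(x² + y²). Each prime p ≡ 1 (mod 4) is itself a sum of two squares; find a² by testing p − a² for a perfect square:
  17: 17 − 1² = 16 = 4² ⇒ 17 = 1² + 4².
  61: 61 − 1² = 60, 61 − 2² = 57, 61 − 3² = 52, 61 − 4² = 45, 61 − 5² = 36 = 6² ⇒ 61 = 5² + 6².
  Combine using the Brahmagupta–Fibonacci identity (a² + b²)(c² + d²) = (ac − bd)² + (ad + bc)² = (ac + bd)² + (ad − bc)²:
  17 · 61 = 1037: from (1² + 4²)(5² + 6²), take (1·5 − 4·6, 1·6 + 4·5) = (5 − 24, 6 + 20) = (-19, 26); dropping signs (only squares matter) gives (19, 26); check 19² + 26² = 361 + 676 = 1037 ✓.
  Scale by k = 4: (4·19, 4·26) = (76, 104).
Step 4: Order so x ≤ y and verify: 76² + 104² = 5776 + 10816 = 16592 = n. ✓

n = 16592 = 76² + 104² (one valid representation with x ≤ y).


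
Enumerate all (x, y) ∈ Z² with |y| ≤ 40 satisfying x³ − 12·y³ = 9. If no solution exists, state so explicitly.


The equation is x³ - 12y³ = 9. For fixed y, x³ = 12·y³ + 9, so a solution requires the RHS to be a perfect cube.
Strategy: iterate y from -40 to 40, compute RHS = 12·y³ + 9, and check whether it is a (positive or negative) perfect cube.
Check small values of y:
  y = 0: RHS = 9 is not a perfect cube.
  y = 1: RHS = 21 is not a perfect cube.
  y = -1: RHS = -3 is not a perfect cube.
  y = 2: RHS = 105 is not a perfect cube.
  y = -2: RHS = -87 is not a perfect cube.
  y = 3: RHS = 333 is not a perfect cube.
  y = -3: RHS = -315 is not a perfect cube.
Continuing the search up to |y| = 40 finds no solutions either.
No (x, y) in the scanned range satisfies the equation.

No integer solutions with |y| ≤ 40.


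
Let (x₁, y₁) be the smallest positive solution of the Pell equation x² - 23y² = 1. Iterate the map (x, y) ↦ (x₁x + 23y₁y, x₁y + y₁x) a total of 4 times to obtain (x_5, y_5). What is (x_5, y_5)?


Step 1: Find the fundamental solution (x₁, y₁) of x² - 23y² = 1.
  Expand √23 as a continued fraction. a₀ = ⌊√23⌋ = 4; iterate m_{k+1} = d_k·a_k − m_k, d_{k+1} = (23 − m_{k+1}²)/d_k, a_{k+1} = ⌊(a₀ + m_{k+1})/d_{k+1}⌋ (starting m₀ = 0, d₀ = 1), with convergents p_k = a_k·p_{k-1} + p_{k-2}, q_k = a_k·q_{k-1} + q_{k-2} (p₋₁ = 1, q₋₁ = 0):
  k = 0: a₀ = 4; p₀/q₀ = 4/1; p₀² − 23·q₀² = 16 − 23 = -7.
  k = 1: m = 4, d = 7, a = ⌊(4 + 4)/7⌋ = 1; p/q = (1·4 + 1)/(1·1 + 0) = 5/1; p² − 23·q² = 25 − 23 = 2.
  k = 2: m = 3, d = 2, a = ⌊(4 + 3)/2⌋ = 3; p/q = (3·5 + 4)/(3·1 + 1) = 19/4; p² − 23·q² = 361 − 368 = -7.
  k = 3: m = 3, d = 7, a = ⌊(4 + 3)/7⌋ = 1; p/q = (1·19 + 5)/(1·4 + 1) = 24/5; p² − 23·q² = 576 − 575 = 1.
  The first convergent with p² − 23·q² = 1 gives the fundamental solution (x₁, y₁) = (24, 5).
Step 2: Apply the recurrence (x_{n+1}, y_{n+1}) = (x₁x_n + 23y₁y_n, x₁y_n + y₁x_n) repeatedly.
  From (x_1, y_1) = (24, 5): x_2 = 24·24 + 23·5·5 = 1151; y_2 = 24·5 + 5·24 = 240.
  From (x_2, y_2) = (1151, 240): x_3 = 24·1151 + 23·5·240 = 55224; y_3 = 24·240 + 5·1151 = 11515.
  From (x_3, y_3) = (55224, 11515): x_4 = 24·55224 + 23·5·11515 = 2649601; y_4 = 24·11515 + 5·55224 = 552480.
  From (x_4, y_4) = (2649601, 552480): x_5 = 24·2649601 + 23·5·552480 = 127125624; y_5 = 24·552480 + 5·2649601 = 26507525.
Step 3: Verify x_5² - 23·y_5² = 16160924277389376 - 16160924277389375 = 1 (should be 1). ✓

(x_1, y_1) = (24, 5); (x_5, y_5) = (127125624, 26507525).


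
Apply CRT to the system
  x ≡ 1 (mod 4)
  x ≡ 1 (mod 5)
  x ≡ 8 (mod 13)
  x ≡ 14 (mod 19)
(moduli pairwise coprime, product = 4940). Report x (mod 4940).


Product of moduli M = 4 · 5 · 13 · 19 = 4940.
Merge one congruence at a time:
  Start: x ≡ 1 (mod 4).
  Combine with x ≡ 1 (mod 5); new modulus lcm = 20.
    Write x = 1 + 4·t and substitute into x ≡ 1 (mod 5): 4·t ≡ 1 − 1 = 0 (mod 5).
    The inverse of 4 mod 5 is 4 (since 4·4 = 16 = 3·5 + 1), so t ≡ 4·0 = 0 ≡ 0 (mod 5).
    Then x = 1 + 4·0 = 1, valid modulo lcm(4, 5) = 20: x ≡ 1 (mod 20).
  Combine with x ≡ 8 (mod 13); new modulus lcm = 260.
    Write x = 1 + 20·t and substitute into x ≡ 8 (mod 13): 20·t ≡ 8 − 1 = 7 (mod 13).
    Reduce coefficients mod 13: 7·t ≡ 7 (mod 13).
    The inverse of 7 mod 13 is 2 (since 7·2 = 14 = 1·13 + 1), so t ≡ 2·7 = 14 ≡ 1 (mod 13).
    Then x = 1 + 20·1 = 21, valid modulo lcm(20, 13) = 260: x ≡ 21 (mod 260).
  Combine with x ≡ 14 (mod 19); new modulus lcm = 4940.
    Write x = 21 + 260·t and substitute into x ≡ 14 (mod 19): 260·t ≡ 14 − 21 = -7 (mod 19).
    Reduce coefficients mod 19: 13·t ≡ 12 (mod 19).
    The inverse of 13 mod 19 is 3 (since 13·3 = 39 = 2·19 + 1), so t ≡ 3·12 = 36 ≡ 17 (mod 19).
    Then x = 21 + 260·17 = 4441, valid modulo lcm(260, 19) = 4940: x ≡ 4441 (mod 4940).
Verify against each original: 4441 mod 4 = 1, 4441 mod 5 = 1, 4441 mod 13 = 8, 4441 mod 19 = 14.

x ≡ 4441 (mod 4940).


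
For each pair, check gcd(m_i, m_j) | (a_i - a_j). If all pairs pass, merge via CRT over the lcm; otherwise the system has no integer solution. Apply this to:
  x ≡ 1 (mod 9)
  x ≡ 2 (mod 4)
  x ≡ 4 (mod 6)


Moduli 9, 4, 6 are not pairwise coprime, so CRT works modulo lcm(m_i) when all pairwise compatibility conditions hold.
Pairwise compatibility: gcd(m_i, m_j) must divide a_i - a_j for every pair.
Merge one congruence at a time:
  Start: x ≡ 1 (mod 9).
  Combine with x ≡ 2 (mod 4): gcd(9, 4) = 1; 2 - 1 = 1, which IS divisible by 1, so compatible.
    Write x = 1 + 9·t and substitute into x ≡ 2 (mod 4): 9·t ≡ 2 − 1 = 1 (mod 4).
    Reduce coefficients mod 4: 1·t ≡ 1 (mod 4).
    So t ≡ 1 (mod 4).
    Then x = 1 + 9·1 = 10, valid modulo lcm(9, 4) = 36: x ≡ 10 (mod 36).
  Combine with x ≡ 4 (mod 6): gcd(36, 6) = 6; 4 - 10 = -6, which IS divisible by 6, so compatible.
    Write x = 10 + 36·t and substitute into x ≡ 4 (mod 6): 36·t ≡ 4 − 10 = -6 (mod 6).
    Divide the congruence (and modulus) by g = 6: 6·t ≡ -1 (mod 1).
    Modulo 1 every t works; take t = 0.
    Then x = 10 + 36·0 = 10, valid modulo lcm(36, 6) = 36: x ≡ 10 (mod 36).
Verify: 10 mod 9 = 1, 10 mod 4 = 2, 10 mod 6 = 4.

x ≡ 10 (mod 36).


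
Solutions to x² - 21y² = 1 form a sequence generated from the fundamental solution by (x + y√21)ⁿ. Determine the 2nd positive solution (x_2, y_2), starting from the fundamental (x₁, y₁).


Step 1: Find the fundamental solution (x₁, y₁) of x² - 21y² = 1.
  Expand √21 as a continued fraction. a₀ = ⌊√21⌋ = 4; iterate m_{k+1} = d_k·a_k − m_k, d_{k+1} = (21 − m_{k+1}²)/d_k, a_{k+1} = ⌊(a₀ + m_{k+1})/d_{k+1}⌋ (starting m₀ = 0, d₀ = 1), with convergents p_k = a_k·p_{k-1} + p_{k-2}, q_k = a_k·q_{k-1} + q_{k-2} (p₋₁ = 1, q₋₁ = 0):
  k = 0: a₀ = 4; p₀/q₀ = 4/1; p₀² − 21·q₀² = 16 − 21 = -5.
  k = 1: m = 4, d = 5, a = ⌊(4 + 4)/5⌋ = 1; p/q = (1·4 + 1)/(1·1 + 0) = 5/1; p² − 21·q² = 25 − 21 = 4.
  k = 2: m = 1, d = 4, a = ⌊(4 + 1)/4⌋ = 1; p/q = (1·5 + 4)/(1·1 + 1) = 9/2; p² − 21·q² = 81 − 84 = -3.
  k = 3: m = 3, d = 3, a = ⌊(4 + 3)/3⌋ = 2; p/q = (2·9 + 5)/(2·2 + 1) = 23/5; p² − 21·q² = 529 − 525 = 4.
  k = 4: m = 3, d = 4, a = ⌊(4 + 3)/4⌋ = 1; p/q = (1·23 + 9)/(1·5 + 2) = 32/7; p² − 21·q² = 1024 − 1029 = -5.
  k = 5: m = 1, d = 5, a = ⌊(4 + 1)/5⌋ = 1; p/q = (1·32 + 23)/(1·7 + 5) = 55/12; p² − 21·q² = 3025 − 3024 = 1.
  The first convergent with p² − 21·q² = 1 gives the fundamental solution (x₁, y₁) = (55, 12).
Step 2: Apply the recurrence (x_{n+1}, y_{n+1}) = (x₁x_n + 21y₁y_n, x₁y_n + y₁x_n) repeatedly.
  From (x_1, y_1) = (55, 12): x_2 = 55·55 + 21·12·12 = 6049; y_2 = 55·12 + 12·55 = 1320.
Step 3: Verify x_2² - 21·y_2² = 36590401 - 36590400 = 1 (should be 1). ✓

(x_1, y_1) = (55, 12); (x_2, y_2) = (6049, 1320).


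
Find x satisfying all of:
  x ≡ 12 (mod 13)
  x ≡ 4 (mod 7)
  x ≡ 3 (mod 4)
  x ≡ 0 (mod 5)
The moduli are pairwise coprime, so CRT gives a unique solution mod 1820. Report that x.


Product of moduli M = 13 · 7 · 4 · 5 = 1820.
Merge one congruence at a time:
  Start: x ≡ 12 (mod 13).
  Combine with x ≡ 4 (mod 7); new modulus lcm = 91.
    Write x = 12 + 13·t and substitute into x ≡ 4 (mod 7): 13·t ≡ 4 − 12 = -8 (mod 7).
    Reduce coefficients mod 7: 6·t ≡ 6 (mod 7).
    The inverse of 6 mod 7 is 6 (since 6·6 = 36 = 5·7 + 1), so t ≡ 6·6 = 36 ≡ 1 (mod 7).
    Then x = 12 + 13·1 = 25, valid modulo lcm(13, 7) = 91: x ≡ 25 (mod 91).
  Combine with x ≡ 3 (mod 4); new modulus lcm = 364.
    Write x = 25 + 91·t and substitute into x ≡ 3 (mod 4): 91·t ≡ 3 − 25 = -22 (mod 4).
    Reduce coefficients mod 4: 3·t ≡ 2 (mod 4).
    The inverse of 3 mod 4 is 3 (since 3·3 = 9 = 2·4 + 1), so t ≡ 3·2 = 6 ≡ 2 (mod 4).
    Then x = 25 + 91·2 = 207, valid modulo lcm(91, 4) = 364: x ≡ 207 (mod 364).
  Combine with x ≡ 0 (mod 5); new modulus lcm = 1820.
    Write x = 207 + 364·t and substitute into x ≡ 0 (mod 5): 364·t ≡ 0 − 207 = -207 (mod 5).
    Reduce coefficients mod 5: 4·t ≡ 3 (mod 5).
    The inverse of 4 mod 5 is 4 (since 4·4 = 16 = 3·5 + 1), so t ≡ 4·3 = 12 ≡ 2 (mod 5).
    Then x = 207 + 364·2 = 935, valid modulo lcm(364, 5) = 1820: x ≡ 935 (mod 1820).
Verify against each original: 935 mod 13 = 12, 935 mod 7 = 4, 935 mod 4 = 3, 935 mod 5 = 0.

x ≡ 935 (mod 1820).


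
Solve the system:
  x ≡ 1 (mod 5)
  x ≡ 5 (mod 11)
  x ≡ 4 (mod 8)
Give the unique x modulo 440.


Moduli 5, 11, 8 are pairwise coprime; by CRT there is a unique solution modulo M = 5 · 11 · 8 = 440.
Solve pairwise, accumulating the modulus:
  Start with x ≡ 1 (mod 5).
  Combine with x ≡ 5 (mod 11): since gcd(5, 11) = 1, we get a unique residue mod 55.
    Write x = 1 + 5·t and substitute into x ≡ 5 (mod 11): 5·t ≡ 5 − 1 = 4 (mod 11).
    The inverse of 5 mod 11 is 9 (since 5·9 = 45 = 4·11 + 1), so t ≡ 9·4 = 36 ≡ 3 (mod 11).
    Then x = 1 + 5·3 = 16, valid modulo lcm(5, 11) = 55: x ≡ 16 (mod 55).
  Combine with x ≡ 4 (mod 8): since gcd(55, 8) = 1, we get a unique residue mod 440.
    Write x = 16 + 55·t and substitute into x ≡ 4 (mod 8): 55·t ≡ 4 − 16 = -12 (mod 8).
    Reduce coefficients mod 8: 7·t ≡ 4 (mod 8).
    The inverse of 7 mod 8 is 7 (since 7·7 = 49 = 6·8 + 1), so t ≡ 7·4 = 28 ≡ 4 (mod 8).
    Then x = 16 + 55·4 = 236, valid modulo lcm(55, 8) = 440: x ≡ 236 (mod 440).
Verify: 236 mod 5 = 1 ✓, 236 mod 11 = 5 ✓, 236 mod 8 = 4 ✓.

x ≡ 236 (mod 440).


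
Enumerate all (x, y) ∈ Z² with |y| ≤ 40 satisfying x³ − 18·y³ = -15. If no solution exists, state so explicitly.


The equation is x³ - 18y³ = -15. For fixed y, x³ = 18·y³ − 15, so a solution requires the RHS to be a perfect cube.
Strategy: iterate y from -40 to 40, compute RHS = 18·y³ − 15, and check whether it is a (positive or negative) perfect cube.
Check small values of y:
  y = 0: RHS = -15 is not a perfect cube.
  y = 1: RHS = 3 is not a perfect cube.
  y = -1: RHS = -33 is not a perfect cube.
  y = 2: RHS = 129 is not a perfect cube.
  y = -2: RHS = -159 is not a perfect cube.
  y = 3: RHS = 471 is not a perfect cube.
  y = -3: RHS = -501 is not a perfect cube.
Continuing the search up to |y| = 40 finds no solutions either.
No (x, y) in the scanned range satisfies the equation.

No integer solutions with |y| ≤ 40.


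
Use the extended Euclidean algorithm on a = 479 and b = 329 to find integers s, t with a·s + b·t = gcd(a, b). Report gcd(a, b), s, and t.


Euclidean algorithm on (479, 329) — divide until remainder is 0:
  479 = 1 · 329 + 150
  329 = 2 · 150 + 29
  150 = 5 · 29 + 5
  29 = 5 · 5 + 4
  5 = 1 · 4 + 1
  4 = 4 · 1 + 0
gcd(479, 329) = 1.
Track Bezout coefficients alongside the remainders: start with r₀ = 479 = a·1 + b·0 (s = 1, t = 0) and r₁ = 329 = a·0 + b·1 (s = 0, t = 1); each new remainder r_{k+1} = r_{k-1} − q_k·r_k inherits s_{k+1} = s_{k-1} − q_k·s_k, t_{k+1} = t_{k-1} − q_k·t_k, so r_k = a·s_k + b·t_k at every step:
  q = 1: r = 150, s = 1 − 1·0 = 1, t = 0 − 1·1 = -1  (check: 479·1 + 329·(-1) = 150)
  q = 2: r = 29, s = 0 − 2·1 = -2, t = 1 − 2·(-1) = 3  (check: 479·(-2) + 329·3 = 29)
  q = 5: r = 5, s = 1 − 5·(-2) = 11, t = -1 − 5·3 = -16  (check: 479·11 + 329·(-16) = 5)
  q = 5: r = 4, s = -2 − 5·11 = -57, t = 3 − 5·(-16) = 83  (check: 479·(-57) + 329·83 = 4)
  q = 1: r = 1, s = 11 − 1·(-57) = 68, t = -16 − 1·83 = -99  (check: 479·68 + 329·(-99) = 1)
The row with r = 1 (the gcd) gives the Bezout coefficients s = 68, t = -99.
Result: 479 · (68) + 329 · (-99) = 1.

gcd(479, 329) = 1; s = 68, t = -99 (check: 479·68 + 329·(-99) = 1).


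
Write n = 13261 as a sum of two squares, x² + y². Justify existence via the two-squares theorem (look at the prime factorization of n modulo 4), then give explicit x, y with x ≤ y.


Step 1: Factor n = 13261 = 89 · 149.
Step 2: Check the mod-4 condition on each prime factor: 89 ≡ 1 (mod 4), exponent 1; 149 ≡ 1 (mod 4), exponent 1.
All primes ≡ 3 (mod 4) appear to even exponent (or don't appear), so by the two-squares theorem n IS expressible as a sum of two squares.
Step 3: Build a representation. Here n = 89 · 149 is a product of primes ≡ 1 (mod 4). Each prime p ≡ 1 (mod 4) is itself a sum of two squares; find a² by testing p − a² for a perfect square:
  89: 89 − 1² = 88, 89 − 2² = 85, 89 − 3² = 80, 89 − 4² = 73, 89 − 5² = 64 = 8² ⇒ 89 = 5² + 8².
  149: 149 − 1² = 148, 149 − 2² = 145, 149 − 3² = 140, 149 − 4² = 133, 149 − 5² = 124, 149 − 6² = 113, 149 − 7² = 100 = 10² ⇒ 149 = 7² + 10².
  Combine using the Brahmagupta–Fibonacci identity (a² + b²)(c² + d²) = (ac − bd)² + (ad + bc)² = (ac + bd)² + (ad − bc)²:
  89 · 149 = 13261: from (5² + 8²)(7² + 10²), take (5·7 − 8·10, 5·10 + 8·7) = (35 − 80, 50 + 56) = (-45, 106); dropping signs (only squares matter) gives (45, 106); check 45² + 106² = 2025 + 11236 = 13261 ✓.
Step 4: Order so x ≤ y and verify: 45² + 106² = 2025 + 11236 = 13261 = n. ✓

n = 13261 = 45² + 106² (one valid representation with x ≤ y).


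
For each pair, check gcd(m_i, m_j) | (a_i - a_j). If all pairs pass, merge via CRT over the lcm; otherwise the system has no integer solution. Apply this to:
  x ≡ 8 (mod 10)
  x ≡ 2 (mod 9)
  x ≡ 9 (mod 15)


Moduli 10, 9, 15 are not pairwise coprime, so CRT works modulo lcm(m_i) when all pairwise compatibility conditions hold.
Pairwise compatibility: gcd(m_i, m_j) must divide a_i - a_j for every pair.
Merge one congruence at a time:
  Start: x ≡ 8 (mod 10).
  Combine with x ≡ 2 (mod 9): gcd(10, 9) = 1; 2 - 8 = -6, which IS divisible by 1, so compatible.
    Write x = 8 + 10·t and substitute into x ≡ 2 (mod 9): 10·t ≡ 2 − 8 = -6 (mod 9).
    Reduce coefficients mod 9: 1·t ≡ 3 (mod 9).
    So t ≡ 3 (mod 9).
    Then x = 8 + 10·3 = 38, valid modulo lcm(10, 9) = 90: x ≡ 38 (mod 90).
  Combine with x ≡ 9 (mod 15): gcd(90, 15) = 15, and 9 - 38 = -29 is NOT divisible by 15.
    ⇒ system is inconsistent (no integer solution).

No solution (the system is inconsistent).


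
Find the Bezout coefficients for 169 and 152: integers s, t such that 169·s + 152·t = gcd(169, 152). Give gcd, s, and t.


Euclidean algorithm on (169, 152) — divide until remainder is 0:
  169 = 1 · 152 + 17
  152 = 8 · 17 + 16
  17 = 1 · 16 + 1
  16 = 16 · 1 + 0
gcd(169, 152) = 1.
Track Bezout coefficients alongside the remainders: start with r₀ = 169 = a·1 + b·0 (s = 1, t = 0) and r₁ = 152 = a·0 + b·1 (s = 0, t = 1); each new remainder r_{k+1} = r_{k-1} − q_k·r_k inherits s_{k+1} = s_{k-1} − q_k·s_k, t_{k+1} = t_{k-1} − q_k·t_k, so r_k = a·s_k + b·t_k at every step:
  q = 1: r = 17, s = 1 − 1·0 = 1, t = 0 − 1·1 = -1  (check: 169·1 + 152·(-1) = 17)
  q = 8: r = 16, s = 0 − 8·1 = -8, t = 1 − 8·(-1) = 9  (check: 169·(-8) + 152·9 = 16)
  q = 1: r = 1, s = 1 − 1·(-8) = 9, t = -1 − 1·9 = -10  (check: 169·9 + 152·(-10) = 1)
The row with r = 1 (the gcd) gives the Bezout coefficients s = 9, t = -10.
Result: 169 · (9) + 152 · (-10) = 1.

gcd(169, 152) = 1; s = 9, t = -10 (check: 169·9 + 152·(-10) = 1).


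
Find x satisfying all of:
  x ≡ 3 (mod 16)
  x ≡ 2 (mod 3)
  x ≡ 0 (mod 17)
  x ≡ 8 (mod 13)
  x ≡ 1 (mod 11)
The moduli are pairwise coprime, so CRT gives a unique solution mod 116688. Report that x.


Product of moduli M = 16 · 3 · 17 · 13 · 11 = 116688.
Merge one congruence at a time:
  Start: x ≡ 3 (mod 16).
  Combine with x ≡ 2 (mod 3); new modulus lcm = 48.
    Write x = 3 + 16·t and substitute into x ≡ 2 (mod 3): 16·t ≡ 2 − 3 = -1 (mod 3).
    Reduce coefficients mod 3: 1·t ≡ 2 (mod 3).
    So t ≡ 2 (mod 3).
    Then x = 3 + 16·2 = 35, valid modulo lcm(16, 3) = 48: x ≡ 35 (mod 48).
  Combine with x ≡ 0 (mod 17); new modulus lcm = 816.
    Write x = 35 + 48·t and substitute into x ≡ 0 (mod 17): 48·t ≡ 0 − 35 = -35 (mod 17).
    Reduce coefficients mod 17: 14·t ≡ 16 (mod 17).
    The inverse of 14 mod 17 is 11 (since 14·11 = 154 = 9·17 + 1), so t ≡ 11·16 = 176 ≡ 6 (mod 17).
    Then x = 35 + 48·6 = 323, valid modulo lcm(48, 17) = 816: x ≡ 323 (mod 816).
  Combine with x ≡ 8 (mod 13); new modulus lcm = 10608.
    Write x = 323 + 816·t and substitute into x ≡ 8 (mod 13): 816·t ≡ 8 − 323 = -315 (mod 13).
    Reduce coefficients mod 13: 10·t ≡ 10 (mod 13).
    The inverse of 10 mod 13 is 4 (since 10·4 = 40 = 3·13 + 1), so t ≡ 4·10 = 40 ≡ 1 (mod 13).
    Then x = 323 + 816·1 = 1139, valid modulo lcm(816, 13) = 10608: x ≡ 1139 (mod 10608).
  Combine with x ≡ 1 (mod 11); new modulus lcm = 116688.
    Write x = 1139 + 10608·t and substitute into x ≡ 1 (mod 11): 10608·t ≡ 1 − 1139 = -1138 (mod 11).
    Reduce coefficients mod 11: 4·t ≡ 6 (mod 11).
    The inverse of 4 mod 11 is 3 (since 4·3 = 12 = 1·11 + 1), so t ≡ 3·6 = 18 ≡ 7 (mod 11).
    Then x = 1139 + 10608·7 = 75395, valid modulo lcm(10608, 11) = 116688: x ≡ 75395 (mod 116688).
Verify against each original: 75395 mod 16 = 3, 75395 mod 3 = 2, 75395 mod 17 = 0, 75395 mod 13 = 8, 75395 mod 11 = 1.

x ≡ 75395 (mod 116688).


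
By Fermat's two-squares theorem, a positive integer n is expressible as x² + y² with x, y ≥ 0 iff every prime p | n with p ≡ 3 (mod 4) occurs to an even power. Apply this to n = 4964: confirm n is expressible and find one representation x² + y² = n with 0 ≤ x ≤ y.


Step 1: Factor n = 4964 = 2^2 · 17 · 73.
Step 2: Check the mod-4 condition on each prime factor: 2 = 2 (special); 17 ≡ 1 (mod 4), exponent 1; 73 ≡ 1 (mod 4), exponent 1.
All primes ≡ 3 (mod 4) appear to even exponent (or don't appear), so by the two-squares theorem n IS expressible as a sum of two squares.
Step 3: Build a representation. Group n = k² · m with k = 2 and m = 17 · 73 = 1241 (a product of primes ≡ 1 (mod 4)); a representation of m scales to one of n via (k·x)² + (k·y)² = k²(x² + y²). Each prime p ≡ 1 (mod 4) is itself a sum of two squares; find a² by testing p − a² for a perfect square:
  17: 17 − 1² = 16 = 4² ⇒ 17 = 1² + 4².
  73: 73 − 1² = 72, 73 − 2² = 69, 73 − 3² = 64 = 8² ⇒ 73 = 3² + 8².
  Combine using the Brahmagupta–Fibonacci identity (a² + b²)(c² + d²) = (ac − bd)² + (ad + bc)² = (ac + bd)² + (ad − bc)²:
  17 · 73 = 1241: from (1² + 4²)(3² + 8²), take (1·3 − 4·8, 1·8 + 4·3) = (3 − 32, 8 + 12) = (-29, 20); dropping signs (only squares matter) gives (29, 20); check 29² + 20² = 841 + 400 = 1241 ✓.
  Scale by k = 2: (2·29, 2·20) = (58, 40).
Step 4: Order so x ≤ y and verify: 40² + 58² = 1600 + 3364 = 4964 = n. ✓

n = 4964 = 40² + 58² (one valid representation with x ≤ y).


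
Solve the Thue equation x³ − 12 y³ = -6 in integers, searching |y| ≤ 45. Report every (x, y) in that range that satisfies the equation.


The equation is x³ - 12y³ = -6. For fixed y, x³ = 12·y³ − 6, so a solution requires the RHS to be a perfect cube.
Strategy: iterate y from -45 to 45, compute RHS = 12·y³ − 6, and check whether it is a (positive or negative) perfect cube.
Check small values of y:
  y = 0: RHS = -6 is not a perfect cube.
  y = 1: RHS = 6 is not a perfect cube.
  y = -1: RHS = -18 is not a perfect cube.
  y = 2: RHS = 90 is not a perfect cube.
  y = -2: RHS = -102 is not a perfect cube.
  y = 3: RHS = 318 is not a perfect cube.
  y = -3: RHS = -330 is not a perfect cube.
Continuing the search up to |y| = 45 finds no solutions either.
No (x, y) in the scanned range satisfies the equation.

No integer solutions with |y| ≤ 45.


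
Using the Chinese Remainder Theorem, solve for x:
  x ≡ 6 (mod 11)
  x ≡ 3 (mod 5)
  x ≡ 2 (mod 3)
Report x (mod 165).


Moduli 11, 5, 3 are pairwise coprime; by CRT there is a unique solution modulo M = 11 · 5 · 3 = 165.
Solve pairwise, accumulating the modulus:
  Start with x ≡ 6 (mod 11).
  Combine with x ≡ 3 (mod 5): since gcd(11, 5) = 1, we get a unique residue mod 55.
    Write x = 6 + 11·t and substitute into x ≡ 3 (mod 5): 11·t ≡ 3 − 6 = -3 (mod 5).
    Reduce coefficients mod 5: 1·t ≡ 2 (mod 5).
    So t ≡ 2 (mod 5).
    Then x = 6 + 11·2 = 28, valid modulo lcm(11, 5) = 55: x ≡ 28 (mod 55).
  Combine with x ≡ 2 (mod 3): since gcd(55, 3) = 1, we get a unique residue mod 165.
    Write x = 28 + 55·t and substitute into x ≡ 2 (mod 3): 55·t ≡ 2 − 28 = -26 (mod 3).
    Reduce coefficients mod 3: 1·t ≡ 1 (mod 3).
    So t ≡ 1 (mod 3).
    Then x = 28 + 55·1 = 83, valid modulo lcm(55, 3) = 165: x ≡ 83 (mod 165).
Verify: 83 mod 11 = 6 ✓, 83 mod 5 = 3 ✓, 83 mod 3 = 2 ✓.

x ≡ 83 (mod 165).


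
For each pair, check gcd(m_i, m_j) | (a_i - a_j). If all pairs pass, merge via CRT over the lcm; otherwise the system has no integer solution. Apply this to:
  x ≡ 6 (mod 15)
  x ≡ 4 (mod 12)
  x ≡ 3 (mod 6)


Moduli 15, 12, 6 are not pairwise coprime, so CRT works modulo lcm(m_i) when all pairwise compatibility conditions hold.
Pairwise compatibility: gcd(m_i, m_j) must divide a_i - a_j for every pair.
Merge one congruence at a time:
  Start: x ≡ 6 (mod 15).
  Combine with x ≡ 4 (mod 12): gcd(15, 12) = 3, and 4 - 6 = -2 is NOT divisible by 3.
    ⇒ system is inconsistent (no integer solution).

No solution (the system is inconsistent).


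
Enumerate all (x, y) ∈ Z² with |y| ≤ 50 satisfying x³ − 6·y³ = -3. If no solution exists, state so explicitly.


The equation is x³ - 6y³ = -3. For fixed y, x³ = 6·y³ − 3, so a solution requires the RHS to be a perfect cube.
Strategy: iterate y from -50 to 50, compute RHS = 6·y³ − 3, and check whether it is a (positive or negative) perfect cube.
Check small values of y:
  y = 0: RHS = -3 is not a perfect cube.
  y = 1: RHS = 3 is not a perfect cube.
  y = -1: RHS = -9 is not a perfect cube.
  y = 2: RHS = 45 is not a perfect cube.
  y = -2: RHS = -51 is not a perfect cube.
  y = 3: RHS = 159 is not a perfect cube.
  y = -3: RHS = -165 is not a perfect cube.
Continuing the search up to |y| = 50 finds no solutions either.
No (x, y) in the scanned range satisfies the equation.

No integer solutions with |y| ≤ 50.


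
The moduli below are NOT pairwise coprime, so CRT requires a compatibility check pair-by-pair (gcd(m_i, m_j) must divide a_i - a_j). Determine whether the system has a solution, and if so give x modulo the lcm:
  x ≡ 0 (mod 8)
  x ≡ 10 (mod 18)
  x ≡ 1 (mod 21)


Moduli 8, 18, 21 are not pairwise coprime, so CRT works modulo lcm(m_i) when all pairwise compatibility conditions hold.
Pairwise compatibility: gcd(m_i, m_j) must divide a_i - a_j for every pair.
Merge one congruence at a time:
  Start: x ≡ 0 (mod 8).
  Combine with x ≡ 10 (mod 18): gcd(8, 18) = 2; 10 - 0 = 10, which IS divisible by 2, so compatible.
    Write x = 0 + 8·t and substitute into x ≡ 10 (mod 18): 8·t ≡ 10 − 0 = 10 (mod 18).
    Divide the congruence (and modulus) by g = 2: 4·t ≡ 5 (mod 9).
    The inverse of 4 mod 9 is 7 (since 4·7 = 28 = 3·9 + 1), so t ≡ 7·5 = 35 ≡ 8 (mod 9).
    Then x = 0 + 8·8 = 64, valid modulo lcm(8, 18) = 72: x ≡ 64 (mod 72).
  Combine with x ≡ 1 (mod 21): gcd(72, 21) = 3; 1 - 64 = -63, which IS divisible by 3, so compatible.
    Write x = 64 + 72·t and substitute into x ≡ 1 (mod 21): 72·t ≡ 1 − 64 = -63 (mod 21).
    Divide the congruence (and modulus) by g = 3: 24·t ≡ -21 (mod 7).
    Reduce coefficients mod 7: 3·t ≡ 0 (mod 7).
    The inverse of 3 mod 7 is 5 (since 3·5 = 15 = 2·7 + 1), so t ≡ 5·0 = 0 ≡ 0 (mod 7).
    Then x = 64 + 72·0 = 64, valid modulo lcm(72, 21) = 504: x ≡ 64 (mod 504).
Verify: 64 mod 8 = 0, 64 mod 18 = 10, 64 mod 21 = 1.

x ≡ 64 (mod 504).


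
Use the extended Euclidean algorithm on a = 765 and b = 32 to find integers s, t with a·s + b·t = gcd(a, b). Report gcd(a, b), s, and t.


Euclidean algorithm on (765, 32) — divide until remainder is 0:
  765 = 23 · 32 + 29
  32 = 1 · 29 + 3
  29 = 9 · 3 + 2
  3 = 1 · 2 + 1
  2 = 2 · 1 + 0
gcd(765, 32) = 1.
Track Bezout coefficients alongside the remainders: start with r₀ = 765 = a·1 + b·0 (s = 1, t = 0) and r₁ = 32 = a·0 + b·1 (s = 0, t = 1); each new remainder r_{k+1} = r_{k-1} − q_k·r_k inherits s_{k+1} = s_{k-1} − q_k·s_k, t_{k+1} = t_{k-1} − q_k·t_k, so r_k = a·s_k + b·t_k at every step:
  q = 23: r = 29, s = 1 − 23·0 = 1, t = 0 − 23·1 = -23  (check: 765·1 + 32·(-23) = 29)
  q = 1: r = 3, s = 0 − 1·1 = -1, t = 1 − 1·(-23) = 24  (check: 765·(-1) + 32·24 = 3)
  q = 9: r = 2, s = 1 − 9·(-1) = 10, t = -23 − 9·24 = -239  (check: 765·10 + 32·(-239) = 2)
  q = 1: r = 1, s = -1 − 1·10 = -11, t = 24 − 1·(-239) = 263  (check: 765·(-11) + 32·263 = 1)
The row with r = 1 (the gcd) gives the Bezout coefficients s = -11, t = 263.
Result: 765 · (-11) + 32 · (263) = 1.

gcd(765, 32) = 1; s = -11, t = 263 (check: 765·(-11) + 32·263 = 1).


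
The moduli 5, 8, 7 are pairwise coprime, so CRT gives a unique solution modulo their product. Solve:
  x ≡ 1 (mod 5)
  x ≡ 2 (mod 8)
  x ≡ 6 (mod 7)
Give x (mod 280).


Moduli 5, 8, 7 are pairwise coprime; by CRT there is a unique solution modulo M = 5 · 8 · 7 = 280.
Solve pairwise, accumulating the modulus:
  Start with x ≡ 1 (mod 5).
  Combine with x ≡ 2 (mod 8): since gcd(5, 8) = 1, we get a unique residue mod 40.
    Write x = 1 + 5·t and substitute into x ≡ 2 (mod 8): 5·t ≡ 2 − 1 = 1 (mod 8).
    The inverse of 5 mod 8 is 5 (since 5·5 = 25 = 3·8 + 1), so t ≡ 5·1 = 5 ≡ 5 (mod 8).
    Then x = 1 + 5·5 = 26, valid modulo lcm(5, 8) = 40: x ≡ 26 (mod 40).
  Combine with x ≡ 6 (mod 7): since gcd(40, 7) = 1, we get a unique residue mod 280.
    Write x = 26 + 40·t and substitute into x ≡ 6 (mod 7): 40·t ≡ 6 − 26 = -20 (mod 7).
    Reduce coefficients mod 7: 5·t ≡ 1 (mod 7).
    The inverse of 5 mod 7 is 3 (since 5·3 = 15 = 2·7 + 1), so t ≡ 3·1 = 3 ≡ 3 (mod 7).
    Then x = 26 + 40·3 = 146, valid modulo lcm(40, 7) = 280: x ≡ 146 (mod 280).
Verify: 146 mod 5 = 1 ✓, 146 mod 8 = 2 ✓, 146 mod 7 = 6 ✓.

x ≡ 146 (mod 280).


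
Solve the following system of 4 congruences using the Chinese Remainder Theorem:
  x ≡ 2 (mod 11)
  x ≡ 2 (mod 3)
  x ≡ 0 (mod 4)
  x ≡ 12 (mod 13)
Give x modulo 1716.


Product of moduli M = 11 · 3 · 4 · 13 = 1716.
Merge one congruence at a time:
  Start: x ≡ 2 (mod 11).
  Combine with x ≡ 2 (mod 3); new modulus lcm = 33.
    Write x = 2 + 11·t and substitute into x ≡ 2 (mod 3): 11·t ≡ 2 − 2 = 0 (mod 3).
    Reduce coefficients mod 3: 2·t ≡ 0 (mod 3).
    The inverse of 2 mod 3 is 2 (since 2·2 = 4 = 1·3 + 1), so t ≡ 2·0 = 0 ≡ 0 (mod 3).
    Then x = 2 + 11·0 = 2, valid modulo lcm(11, 3) = 33: x ≡ 2 (mod 33).
  Combine with x ≡ 0 (mod 4); new modulus lcm = 132.
    Write x = 2 + 33·t and substitute into x ≡ 0 (mod 4): 33·t ≡ 0 − 2 = -2 (mod 4).
    Reduce coefficients mod 4: 1·t ≡ 2 (mod 4).
    So t ≡ 2 (mod 4).
    Then x = 2 + 33·2 = 68, valid modulo lcm(33, 4) = 132: x ≡ 68 (mod 132).
  Combine with x ≡ 12 (mod 13); new modulus lcm = 1716.
    Write x = 68 + 132·t and substitute into x ≡ 12 (mod 13): 132·t ≡ 12 − 68 = -56 (mod 13).
    Reduce coefficients mod 13: 2·t ≡ 9 (mod 13).
    The inverse of 2 mod 13 is 7 (since 2·7 = 14 = 1·13 + 1), so t ≡ 7·9 = 63 ≡ 11 (mod 13).
    Then x = 68 + 132·11 = 1520, valid modulo lcm(132, 13) = 1716: x ≡ 1520 (mod 1716).
Verify against each original: 1520 mod 11 = 2, 1520 mod 3 = 2, 1520 mod 4 = 0, 1520 mod 13 = 12.

x ≡ 1520 (mod 1716).
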